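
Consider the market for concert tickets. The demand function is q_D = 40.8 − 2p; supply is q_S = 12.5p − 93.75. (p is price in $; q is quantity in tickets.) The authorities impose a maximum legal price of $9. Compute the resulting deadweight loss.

$3.54

In inverse form: demand p = 20.4 − 0.5q, supply p = 7.5 + 0.08q.
Competitive equilibrium: 20.4 − 0.5q = 7.5 + 0.08q → q* = 22.2414, p* = 9.2793.
At the ceiling p = 9, quantity supplied = (9 − 7.5)/0.08 = 18.75.
Willingness to pay at q' = 18.75: 20.4 − 0.5·18.75 = 11.025.
Δq = 22.2414 − 18.75 = 3.4914; wedge = 11.025 − 9 = 2.025.
DWL = ½ × 3.4914 × 2.025 = $3.54.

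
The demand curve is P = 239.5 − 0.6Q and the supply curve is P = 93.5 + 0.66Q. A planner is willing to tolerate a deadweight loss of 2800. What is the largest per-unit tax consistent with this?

84

Competitive equilibrium: 239.5 − 0.6Q = 93.5 + 0.66Q → Q* = 115.873, P* = 169.9762.
A tax t gives ΔQ = t/1.26 and wedge t, so DWL = t²/2.52.
t²/2.52 = 2800 → t² = 7056 → t = 84.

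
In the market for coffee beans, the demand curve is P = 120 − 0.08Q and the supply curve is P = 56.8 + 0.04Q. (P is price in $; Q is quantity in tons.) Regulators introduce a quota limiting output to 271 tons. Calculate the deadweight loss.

Competitive equilibrium: 120 − 0.08Q = 56.8 + 0.04Q → Q* = 526.6667, P* = 77.8667.
At Q = 271: demand price = 120 − 0.08·271 = 98.32; supply price = 56.8 + 0.04·271 = 67.64.
ΔQ = 526.6667 − 271 = 255.6667; wedge = 98.32 − 67.64 = 30.68.
Welfare loss = ½ × 255.6667 × 30.68 = $3921.93.

$3921.93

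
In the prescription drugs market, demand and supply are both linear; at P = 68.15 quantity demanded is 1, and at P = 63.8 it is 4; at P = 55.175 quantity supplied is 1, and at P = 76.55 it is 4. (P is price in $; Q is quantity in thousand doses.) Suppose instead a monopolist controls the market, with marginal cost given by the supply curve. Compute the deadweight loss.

$0.57 thousand

Demand slope = (63.8 − 68.15)/(4 − 1) = −1.45, so P = 69.6 − 1.45Q.
Supply slope = (76.55 − 55.175)/(4 − 1) = 7.125, so P = 48.05 + 7.125Q.
Competitive equilibrium: 69.6 − 1.45Q = 48.05 + 7.125Q → Q* = 2.5131, P* = 65.956.
Marginal revenue: MR = 69.6 − 2.9Q. Set MR = MC: 69.6 − 2.9Q = 48.05 + 7.125Q → Q_m = 2.1496.
Price P_m = 69.6 − 1.45·2.1496 = 66.4831; MC(Q_m) = 48.05 + 7.125·2.1496 = 63.3659.
Competitive Q* = 2.5131, so ΔQ = 0.3635; wedge = 66.4831 − 63.3659 = 3.1172.
DWL = ½ × 0.3635 × 3.1172 = $0.57 thousand.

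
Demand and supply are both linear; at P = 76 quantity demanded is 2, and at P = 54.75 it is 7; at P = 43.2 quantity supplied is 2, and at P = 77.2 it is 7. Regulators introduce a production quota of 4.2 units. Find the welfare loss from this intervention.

Demand slope = (54.75 − 76)/(7 − 2) = −4.25, so P = 84.5 − 4.25Q.
Supply slope = (77.2 − 43.2)/(7 − 2) = 6.8, so P = 29.6 + 6.8Q.
Competitive equilibrium: 84.5 − 4.25Q = 29.6 + 6.8Q → Q* = 4.9683, P* = 63.3846.
At Q = 4.2: demand price = 84.5 − 4.25·4.2 = 66.65; supply price = 29.6 + 6.8·4.2 = 58.16.
ΔQ = 4.9683 − 4.2 = 0.7683; wedge = 66.65 − 58.16 = 8.49.
Deadweight loss = ½ × 0.7683 × 8.49 = 3.26.

3.26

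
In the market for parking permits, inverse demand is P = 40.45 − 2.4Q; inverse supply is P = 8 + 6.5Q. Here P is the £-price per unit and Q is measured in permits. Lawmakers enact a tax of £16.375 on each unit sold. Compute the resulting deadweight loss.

Competitive equilibrium: 40.45 − 2.4Q = 8 + 6.5Q → Q* = 3.6461, P* = 31.6994.
With the tax, the buyer price exceeds the seller price by 16.375: (40.45 − 2.4Q) − (8 + 6.5Q) = 16.375 → Q' = 1.8062.
ΔQ = 3.6461 − 1.8062 = 1.8399; the wedge equals the tax, 16.375.
Deadweight loss = ½ × 1.8399 × 16.375 = £15.06.

£15.06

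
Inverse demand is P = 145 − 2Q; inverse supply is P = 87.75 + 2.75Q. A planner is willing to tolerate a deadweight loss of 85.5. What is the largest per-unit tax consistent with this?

Competitive equilibrium: 145 − 2Q = 87.75 + 2.75Q → Q* = 12.0526, P* = 120.8947.
A tax t gives ΔQ = t/4.75 and wedge t, so DWL = t²/9.5.
t²/9.5 = 85.5 → t² = 812.25 → t = 28.5.

28.5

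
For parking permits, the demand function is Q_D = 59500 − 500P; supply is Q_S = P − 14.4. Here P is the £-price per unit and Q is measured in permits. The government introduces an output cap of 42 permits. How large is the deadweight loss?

£1950.22

In inverse form: demand P = 119 − 0.002Q, supply P = 14.4 + Q.
Competitive equilibrium: 119 − 0.002Q = 14.4 + Q → Q* = 104.3912, P* = 118.7912.
At Q = 42: demand price = 119 − 0.002·42 = 118.916; supply price = 14.4 + 1·42 = 56.4.
ΔQ = 104.3912 − 42 = 62.3912; wedge = 118.916 − 56.4 = 62.516.
The triangle = ½ × 62.3912 × 62.516 = £1950.22.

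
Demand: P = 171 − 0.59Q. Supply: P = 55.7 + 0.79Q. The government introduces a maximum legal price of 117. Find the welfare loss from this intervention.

24.48

Competitive equilibrium: 171 − 0.59Q = 55.7 + 0.79Q → Q* = 83.5507, P* = 121.7051.
At the ceiling P = 117, quantity supplied = (117 − 55.7)/0.79 = 77.5949.
Willingness to pay at Q' = 77.5949: 171 − 0.59·77.5949 = 125.219.
ΔQ = 83.5507 − 77.5949 = 5.9558; wedge = 125.219 − 117 = 8.219.
Welfare loss = ½ × 5.9558 × 8.219 = 24.48.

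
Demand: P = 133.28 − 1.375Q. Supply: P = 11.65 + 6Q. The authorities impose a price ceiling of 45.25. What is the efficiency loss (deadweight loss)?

437.49

Competitive equilibrium: 133.28 − 1.375Q = 11.65 + 6Q → Q* = 16.4922, P* = 110.6032.
At the ceiling P = 45.25, quantity supplied = (45.25 − 11.65)/6 = 5.6.
Willingness to pay at Q' = 5.6: 133.28 − 1.375·5.6 = 125.58.
ΔQ = 16.4922 − 5.6 = 10.8922; wedge = 125.58 − 45.25 = 80.33.
Deadweight loss = ½ × 10.8922 × 80.33 = 437.49.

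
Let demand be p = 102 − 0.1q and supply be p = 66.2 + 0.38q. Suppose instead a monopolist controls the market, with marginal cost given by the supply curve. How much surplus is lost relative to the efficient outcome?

Competitive equilibrium: 102 − 0.1q = 66.2 + 0.38q → q* = 74.5833, p* = 94.5417.
Marginal revenue: MR = 102 − 0.2q. Set MR = MC: 102 − 0.2q = 66.2 + 0.38q → q_m = 61.7241.
Price p_m = 102 − 0.1·61.7241 = 95.8276; MC(q_m) = 66.2 + 0.38·61.7241 = 89.6552.
Competitive q* = 74.5833, so Δq = 12.8592; wedge = 95.8276 − 89.6552 = 6.1724.
DWL = ½ × 12.8592 × 6.1724 = 39.69.

39.69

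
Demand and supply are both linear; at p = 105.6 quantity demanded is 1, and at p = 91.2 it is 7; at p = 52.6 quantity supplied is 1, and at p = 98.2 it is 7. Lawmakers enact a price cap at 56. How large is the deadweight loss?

117.74

Demand slope = (91.2 − 105.6)/(7 − 1) = −2.4, so p = 108 − 2.4q.
Supply slope = (98.2 − 52.6)/(7 − 1) = 7.6, so p = 45 + 7.6q.
Competitive equilibrium: 108 − 2.4q = 45 + 7.6q → q* = 6.3, p* = 92.88.
At the ceiling p = 56, quantity supplied = (56 − 45)/7.6 = 1.4474.
Willingness to pay at q' = 1.4474: 108 − 2.4·1.4474 = 104.5262.
Δq = 6.3 − 1.4474 = 4.8526; wedge = 104.5262 − 56 = 48.5262.
DWL = ½ × 4.8526 × 48.5262 = 117.74.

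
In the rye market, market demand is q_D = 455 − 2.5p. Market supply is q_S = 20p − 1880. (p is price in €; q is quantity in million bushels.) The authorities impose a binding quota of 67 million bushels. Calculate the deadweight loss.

In inverse form: demand p = 182 − 0.4q, supply p = 94 + 0.05q.
Competitive equilibrium: 182 − 0.4q = 94 + 0.05q → q* = 195.5556, p* = 103.7778.
At q = 67: demand price = 182 − 0.4·67 = 155.2; supply price = 94 + 0.05·67 = 97.35.
Δq = 195.5556 − 67 = 128.5556; wedge = 155.2 − 97.35 = 57.85.
Deadweight loss = ½ × 128.5556 × 57.85 = €3718.47 million.

€3718.47 million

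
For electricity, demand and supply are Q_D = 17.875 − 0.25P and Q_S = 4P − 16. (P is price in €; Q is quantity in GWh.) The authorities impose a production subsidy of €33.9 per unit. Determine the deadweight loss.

In inverse form: demand P = 71.5 − 4Q, supply P = 4 + 0.25Q.
Competitive equilibrium: 71.5 − 4Q = 4 + 0.25Q → Q* = 15.8824, P* = 7.9706.
The subsidy lowers effective supply by 33.9: P = 0.25Q − 29.9.
New quantity: 71.5 − 4Q = 0.25Q − 29.9 → Q' = 23.8588.
Overproduction ΔQ = 23.8588 − 15.8824 = 7.9764; wedge = subsidy = 33.9.
Deadweight loss = ½ × 7.9764 × 33.9 = €135.20.

€135.20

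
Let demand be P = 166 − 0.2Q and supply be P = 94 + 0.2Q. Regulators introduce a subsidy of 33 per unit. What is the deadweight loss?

Competitive equilibrium: 166 − 0.2Q = 94 + 0.2Q → Q* = 180, P* = 130.
The subsidy lowers effective supply by 33: P = 61 + 0.2Q.
New quantity: 166 − 0.2Q = 61 + 0.2Q → Q' = 262.5.
Overproduction ΔQ = 262.5 − 180 = 82.5; wedge = subsidy = 33.
The triangle = ½ × 82.5 × 33 = 1361.25.

1361.25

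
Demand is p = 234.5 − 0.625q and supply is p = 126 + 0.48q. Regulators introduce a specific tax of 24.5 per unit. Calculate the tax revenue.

Competitive equilibrium: 234.5 − 0.625q = 126 + 0.48q → q* = 98.19, p* = 173.1312.
With the tax, the buyer price exceeds the seller price by 24.5: (234.5 − 0.625q) − (126 + 0.48q) = 24.5 → q' = 76.0181.
Tax revenue = 24.5 × 76.0181 = 1862.44.

1862.44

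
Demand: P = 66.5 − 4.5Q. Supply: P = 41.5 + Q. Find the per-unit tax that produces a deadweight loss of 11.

Competitive equilibrium: 66.5 − 4.5Q = 41.5 + Q → Q* = 4.5455, P* = 46.0455.
A tax t gives ΔQ = t/5.5 and wedge t, so DWL = t²/11.
t²/11 = 11 → t² = 121 → t = 11.

11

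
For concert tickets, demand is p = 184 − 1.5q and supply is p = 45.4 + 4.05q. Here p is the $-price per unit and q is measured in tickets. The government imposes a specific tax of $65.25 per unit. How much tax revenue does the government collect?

$862.36

Competitive equilibrium: 184 − 1.5q = 45.4 + 4.05q → q* = 24.973, p* = 146.5405.
With the tax, the buyer price exceeds the seller price by 65.25: (184 − 1.5q) − (45.4 + 4.05q) = 65.25 → q' = 13.2162.
Tax revenue = 65.25 × 13.2162 = $862.36.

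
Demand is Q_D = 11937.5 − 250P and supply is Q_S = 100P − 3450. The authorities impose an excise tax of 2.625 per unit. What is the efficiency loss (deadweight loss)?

In inverse form: demand P = 47.75 − 0.004Q, supply P = 34.5 + 0.01Q.
Competitive equilibrium: 47.75 − 0.004Q = 34.5 + 0.01Q → Q* = 946.4286, P* = 43.9643.
With the tax, the buyer price exceeds the seller price by 2.625: (47.75 − 0.004Q) − (34.5 + 0.01Q) = 2.625 → Q' = 758.9286.
ΔQ = 946.4286 − 758.9286 = 187.5; the wedge equals the tax, 2.625.
DWL = ½ × 187.5 × 2.625 = 246.09.

246.09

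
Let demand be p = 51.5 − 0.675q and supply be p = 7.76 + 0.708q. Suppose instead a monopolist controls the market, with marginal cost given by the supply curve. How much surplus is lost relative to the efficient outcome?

74.41

Competitive equilibrium: 51.5 − 0.675q = 7.76 + 0.708q → q* = 31.6269, p* = 30.1518.
Marginal revenue: MR = 51.5 − 1.35q. Set MR = MC: 51.5 − 1.35q = 7.76 + 0.708q → q_m = 21.2536.
Price p_m = 51.5 − 0.675·21.2536 = 37.1538; MC(q_m) = 7.76 + 0.708·21.2536 = 22.8075.
Competitive q* = 31.6269, so Δq = 10.3733; wedge = 37.1538 − 22.8075 = 14.3463.
Deadweight loss = ½ × 10.3733 × 14.3463 = 74.41.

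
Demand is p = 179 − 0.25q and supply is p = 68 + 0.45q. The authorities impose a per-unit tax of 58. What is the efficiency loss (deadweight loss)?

Competitive equilibrium: 179 − 0.25q = 68 + 0.45q → q* = 158.5714, p* = 139.3571.
With the tax, the buyer price exceeds the seller price by 58: (179 − 0.25q) − (68 + 0.45q) = 58 → q' = 75.7143.
Δq = 158.5714 − 75.7143 = 82.8571; the wedge equals the tax, 58.
DWL = ½ × 82.8571 × 58 = 2402.86.

2402.86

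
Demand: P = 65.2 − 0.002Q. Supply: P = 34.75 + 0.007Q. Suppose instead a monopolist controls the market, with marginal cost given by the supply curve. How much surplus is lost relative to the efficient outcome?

1702.85

Competitive equilibrium: 65.2 − 0.002Q = 34.75 + 0.007Q → Q* = 3383.33333, P* = 58.43333.
Marginal revenue: MR = 65.2 − 0.004Q. Set MR = MC: 65.2 − 0.004Q = 34.75 + 0.007Q → Q_m = 2768.18182.
Price P_m = 65.2 − 0.002·2768.18182 = 59.66364; MC(Q_m) = 34.75 + 0.007·2768.18182 = 54.12727.
Competitive Q* = 3383.33333, so ΔQ = 615.15151; wedge = 59.66364 − 54.12727 = 5.53637.
Welfare loss = ½ × 615.15151 × 5.53637 = 1702.85.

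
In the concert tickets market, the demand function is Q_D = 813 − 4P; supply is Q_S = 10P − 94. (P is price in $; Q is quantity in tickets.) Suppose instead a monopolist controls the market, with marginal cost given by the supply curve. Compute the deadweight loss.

In inverse form: demand P = 203.25 − 0.25Q, supply P = 9.4 + 0.1Q.
Competitive equilibrium: 203.25 − 0.25Q = 9.4 + 0.1Q → Q* = 553.8571, P* = 64.7857.
Marginal revenue: MR = 203.25 − 0.5Q. Set MR = MC: 203.25 − 0.5Q = 9.4 + 0.1Q → Q_m = 323.0833.
Price P_m = 203.25 − 0.25·323.0833 = 122.4792; MC(Q_m) = 9.4 + 0.1·323.0833 = 41.7083.
Competitive Q* = 553.8571, so ΔQ = 230.7738; wedge = 122.4792 − 41.7083 = 80.7709.
DWL = ½ × 230.7738 × 80.7709 = $9319.90.

$9319.90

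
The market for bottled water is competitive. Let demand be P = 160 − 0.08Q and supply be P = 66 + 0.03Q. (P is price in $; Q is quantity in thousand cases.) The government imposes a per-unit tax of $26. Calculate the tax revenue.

$16072.73 thousand

Competitive equilibrium: 160 − 0.08Q = 66 + 0.03Q → Q* = 854.5455, P* = 91.6364.
With the tax, the buyer price exceeds the seller price by 26: (160 − 0.08Q) − (66 + 0.03Q) = 26 → Q' = 618.1818.
Tax revenue = 26 × 618.1818 = $16072.73 thousand.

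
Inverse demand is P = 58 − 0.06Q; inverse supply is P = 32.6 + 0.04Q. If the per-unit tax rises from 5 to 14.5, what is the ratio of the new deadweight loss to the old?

8.41

Competitive equilibrium: 58 − 0.06Q = 32.6 + 0.04Q → Q* = 254, P* = 42.76.
For a per-unit tax t: ΔQ = t/0.1, so DWL = ½·t·(t/0.1) = t²/0.2.
At t = 5: DWL = 125. At t = 14.5: DWL = 1051.25.
Ratio = (14.5/5)² = 8.41.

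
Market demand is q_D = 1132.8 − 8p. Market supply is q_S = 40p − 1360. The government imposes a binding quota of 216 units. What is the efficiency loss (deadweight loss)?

In inverse form: demand p = 141.6 − 0.125q, supply p = 34 + 0.025q.
Competitive equilibrium: 141.6 − 0.125q = 34 + 0.025q → q* = 717.3333, p* = 51.9333.
At q = 216: demand price = 141.6 − 0.125·216 = 114.6; supply price = 34 + 0.025·216 = 39.4.
Δq = 717.3333 − 216 = 501.3333; wedge = 114.6 − 39.4 = 75.2.
The triangle = ½ × 501.3333 × 75.2 = 18850.13.

18850.13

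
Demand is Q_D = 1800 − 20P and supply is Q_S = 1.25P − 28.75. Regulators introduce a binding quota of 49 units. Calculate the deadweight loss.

378.01

In inverse form: demand P = 90 − 0.05Q, supply P = 23 + 0.8Q.
Competitive equilibrium: 90 − 0.05Q = 23 + 0.8Q → Q* = 78.8235, P* = 86.0588.
At Q = 49: demand price = 90 − 0.05·49 = 87.55; supply price = 23 + 0.8·49 = 62.2.
ΔQ = 78.8235 − 49 = 29.8235; wedge = 87.55 − 62.2 = 25.35.
The triangle = ½ × 29.8235 × 25.35 = 378.01.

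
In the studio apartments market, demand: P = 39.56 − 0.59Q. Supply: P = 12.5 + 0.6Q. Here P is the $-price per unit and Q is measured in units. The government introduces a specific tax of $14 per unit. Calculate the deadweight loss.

Competitive equilibrium: 39.56 − 0.59Q = 12.5 + 0.6Q → Q* = 22.7395, P* = 26.1437.
With the tax, the buyer price exceeds the seller price by 14: (39.56 − 0.59Q) − (12.5 + 0.6Q) = 14 → Q' = 10.9748.
ΔQ = 22.7395 − 10.9748 = 11.7647; the wedge equals the tax, 14.
Deadweight loss = ½ × 11.7647 × 14 = $82.35.

$82.35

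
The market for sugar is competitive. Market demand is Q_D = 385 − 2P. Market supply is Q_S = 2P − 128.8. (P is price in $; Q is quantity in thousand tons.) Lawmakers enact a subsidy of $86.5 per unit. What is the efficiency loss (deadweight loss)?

$3741.125 thousand

In inverse form: demand P = 192.5 − 0.5Q, supply P = 64.4 + 0.5Q.
Competitive equilibrium: 192.5 − 0.5Q = 64.4 + 0.5Q → Q* = 128.1, P* = 128.45.
The subsidy lowers effective supply by 86.5: P = 0.5Q − 22.1.
New quantity: 192.5 − 0.5Q = 0.5Q − 22.1 → Q' = 214.6.
Overproduction ΔQ = 214.6 − 128.1 = 86.5; wedge = subsidy = 86.5.
Deadweight loss = ½ × 86.5 × 86.5 = $3741.125 thousand.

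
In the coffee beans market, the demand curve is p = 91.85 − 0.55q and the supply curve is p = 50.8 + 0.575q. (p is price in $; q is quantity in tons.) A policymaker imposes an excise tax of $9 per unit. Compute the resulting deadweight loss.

Competitive equilibrium: 91.85 − 0.55q = 50.8 + 0.575q → q* = 36.4889, p* = 71.7811.
With the tax, the buyer price exceeds the seller price by 9: (91.85 − 0.55q) − (50.8 + 0.575q) = 9 → q' = 28.4889.
Δq = 36.4889 − 28.4889 = 8; the wedge equals the tax, 9.
DWL = ½ × 8 × 9 = $36.

$36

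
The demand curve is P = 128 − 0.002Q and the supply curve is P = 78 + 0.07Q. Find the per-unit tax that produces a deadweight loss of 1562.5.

Competitive equilibrium: 128 − 0.002Q = 78 + 0.07Q → Q* = 694.4444, P* = 126.6111.
A tax t gives ΔQ = t/0.072 and wedge t, so DWL = t²/0.144.
t²/0.144 = 1562.5 → t² = 225 → t = 15.

15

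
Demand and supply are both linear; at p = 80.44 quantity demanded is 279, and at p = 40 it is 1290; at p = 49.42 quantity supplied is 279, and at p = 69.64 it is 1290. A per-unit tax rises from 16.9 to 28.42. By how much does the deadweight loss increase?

4350.72

Demand slope = (40 − 80.44)/(1290 − 279) = −0.04, so p = 91.6 − 0.04q.
Supply slope = (69.64 − 49.42)/(1290 − 279) = 0.02, so p = 43.84 + 0.02q.
Competitive equilibrium: 91.6 − 0.04q = 43.84 + 0.02q → q* = 796, p* = 59.76.
For a per-unit tax t: Δq = t/0.06, so DWL = ½·t·(t/0.06) = t²/0.12.
At t = 16.9: DWL = 2380.083. At t = 28.42: DWL = 6730.803.
Increase = 6730.803 − 2380.083 = 4350.72.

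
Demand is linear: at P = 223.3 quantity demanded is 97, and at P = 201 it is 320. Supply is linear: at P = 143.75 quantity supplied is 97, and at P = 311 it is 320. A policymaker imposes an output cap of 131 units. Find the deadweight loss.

1509.07

Demand slope = (201 − 223.3)/(320 − 97) = −0.1, so P = 233 − 0.1Q.
Supply slope = (311 − 143.75)/(320 − 97) = 0.75, so P = 71 + 0.75Q.
Competitive equilibrium: 233 − 0.1Q = 71 + 0.75Q → Q* = 190.5882, P* = 213.9412.
At Q = 131: demand price = 233 − 0.1·131 = 219.9; supply price = 71 + 0.75·131 = 169.25.
ΔQ = 190.5882 − 131 = 59.5882; wedge = 219.9 − 169.25 = 50.65.
Deadweight loss = ½ × 59.5882 × 50.65 = 1509.07.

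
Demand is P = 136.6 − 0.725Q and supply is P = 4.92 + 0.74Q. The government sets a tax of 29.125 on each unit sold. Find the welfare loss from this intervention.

289.51

Competitive equilibrium: 136.6 − 0.725Q = 4.92 + 0.74Q → Q* = 89.884, P* = 71.4341.
With the tax, the buyer price exceeds the seller price by 29.125: (136.6 − 0.725Q) − (4.92 + 0.74Q) = 29.125 → Q' = 70.0034.
ΔQ = 89.884 − 70.0034 = 19.8806; the wedge equals the tax, 29.125.
Deadweight loss = ½ × 19.8806 × 29.125 = 289.51.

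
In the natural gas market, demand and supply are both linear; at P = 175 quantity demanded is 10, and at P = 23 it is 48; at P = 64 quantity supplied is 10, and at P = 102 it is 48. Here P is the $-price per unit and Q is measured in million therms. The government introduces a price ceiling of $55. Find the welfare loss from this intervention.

$2433.60 million

Demand slope = (23 − 175)/(48 − 10) = −4, so P = 215 − 4Q.
Supply slope = (102 − 64)/(48 − 10) = 1, so P = 54 + Q.
Competitive equilibrium: 215 − 4Q = 54 + Q → Q* = 32.2, P* = 86.2.
At the ceiling P = 55, quantity supplied = (55 − 54)/1 = 1.
Willingness to pay at Q' = 1: 215 − 4·1 = 211.
ΔQ = 32.2 − 1 = 31.2; wedge = 211 − 55 = 156.
The triangle = ½ × 31.2 × 156 = $2433.60 million.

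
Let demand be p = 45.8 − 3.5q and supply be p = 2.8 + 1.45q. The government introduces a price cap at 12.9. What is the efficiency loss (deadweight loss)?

7.33

Competitive equilibrium: 45.8 − 3.5q = 2.8 + 1.45q → q* = 8.6869, p* = 15.396.
At the ceiling p = 12.9, quantity supplied = (12.9 − 2.8)/1.45 = 6.9655.
Willingness to pay at q' = 6.9655: 45.8 − 3.5·6.9655 = 21.4208.
Δq = 8.6869 − 6.9655 = 1.7214; wedge = 21.4208 − 12.9 = 8.5208.
The triangle = ½ × 1.7214 × 8.5208 = 7.33.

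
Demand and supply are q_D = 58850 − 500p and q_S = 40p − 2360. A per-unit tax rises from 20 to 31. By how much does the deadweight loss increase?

10388.89

In inverse form: demand p = 117.7 − 0.002q, supply p = 59 + 0.025q.
Competitive equilibrium: 117.7 − 0.002q = 59 + 0.025q → q* = 2174.0741, p* = 113.3519.
For a per-unit tax t: Δq = t/0.027, so DWL = ½·t·(t/0.027) = t²/0.054.
At t = 20: DWL = 7407.407. At t = 31: DWL = 17796.296.
Increase = 17796.296 − 7407.407 = 10388.89.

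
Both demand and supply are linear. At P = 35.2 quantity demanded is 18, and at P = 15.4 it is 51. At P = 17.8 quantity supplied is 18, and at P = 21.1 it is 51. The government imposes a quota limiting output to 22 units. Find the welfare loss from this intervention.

Demand slope = (15.4 − 35.2)/(51 − 18) = −0.6, so P = 46 − 0.6Q.
Supply slope = (21.1 − 17.8)/(51 − 18) = 0.1, so P = 16 + 0.1Q.
Competitive equilibrium: 46 − 0.6Q = 16 + 0.1Q → Q* = 42.8571, P* = 20.2857.
At Q = 22: demand price = 46 − 0.6·22 = 32.8; supply price = 16 + 0.1·22 = 18.2.
ΔQ = 42.8571 − 22 = 20.8571; wedge = 32.8 − 18.2 = 14.6.
DWL = ½ × 20.8571 × 14.6 = 152.26.

152.26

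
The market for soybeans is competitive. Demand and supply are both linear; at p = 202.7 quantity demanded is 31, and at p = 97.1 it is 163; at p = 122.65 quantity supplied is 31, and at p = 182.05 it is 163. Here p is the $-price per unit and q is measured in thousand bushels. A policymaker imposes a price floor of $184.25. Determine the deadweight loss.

$1049.47 thousand

Demand slope = (97.1 − 202.7)/(163 − 31) = −0.8, so p = 227.5 − 0.8q.
Supply slope = (182.05 − 122.65)/(163 − 31) = 0.45, so p = 108.7 + 0.45q.
Competitive equilibrium: 227.5 − 0.8q = 108.7 + 0.45q → q* = 95.04, p* = 151.468.
At the floor p = 184.25, quantity demanded = (227.5 − 184.25)/0.8 = 54.0625.
Sellers' marginal cost at q' = 54.0625: 108.7 + 0.45·54.0625 = 133.0281.
Δq = 95.04 − 54.0625 = 40.9775; wedge = 184.25 − 133.0281 = 51.2219.
Welfare loss = ½ × 40.9775 × 51.2219 = $1049.47 thousand.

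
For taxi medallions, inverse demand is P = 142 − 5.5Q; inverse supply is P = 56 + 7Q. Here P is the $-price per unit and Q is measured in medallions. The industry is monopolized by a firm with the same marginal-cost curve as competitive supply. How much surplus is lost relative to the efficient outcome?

$27.62

Competitive equilibrium: 142 − 5.5Q = 56 + 7Q → Q* = 6.88, P* = 104.16.
Marginal revenue: MR = 142 − 11Q. Set MR = MC: 142 − 11Q = 56 + 7Q → Q_m = 4.7778.
Price P_m = 142 − 5.5·4.7778 = 115.7221; MC(Q_m) = 56 + 7·4.7778 = 89.4446.
Competitive Q* = 6.88, so ΔQ = 2.1022; wedge = 115.7221 − 89.4446 = 26.2775.
Deadweight loss = ½ × 2.1022 × 26.2775 = $27.62.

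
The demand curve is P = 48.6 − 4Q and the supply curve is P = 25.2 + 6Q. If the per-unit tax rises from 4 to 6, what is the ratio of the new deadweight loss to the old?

Competitive equilibrium: 48.6 − 4Q = 25.2 + 6Q → Q* = 2.34, P* = 39.24.
For a per-unit tax t: ΔQ = t/10, so DWL = ½·t·(t/10) = t²/20.
At t = 4: DWL = 0.8. At t = 6: DWL = 1.8.
Ratio = (6/4)² = 2.25.

2.25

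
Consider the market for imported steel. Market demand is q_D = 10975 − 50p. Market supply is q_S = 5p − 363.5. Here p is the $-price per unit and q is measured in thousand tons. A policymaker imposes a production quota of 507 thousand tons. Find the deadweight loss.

In inverse form: demand p = 219.5 − 0.02q, supply p = 72.7 + 0.2q.
Competitive equilibrium: 219.5 − 0.02q = 72.7 + 0.2q → q* = 667.2727, p* = 206.1545.
At q = 507: demand price = 219.5 − 0.02·507 = 209.36; supply price = 72.7 + 0.2·507 = 174.1.
Δq = 667.2727 − 507 = 160.2727; wedge = 209.36 − 174.1 = 35.26.
Deadweight loss = ½ × 160.2727 × 35.26 = $2825.61 thousand.

$2825.61 thousand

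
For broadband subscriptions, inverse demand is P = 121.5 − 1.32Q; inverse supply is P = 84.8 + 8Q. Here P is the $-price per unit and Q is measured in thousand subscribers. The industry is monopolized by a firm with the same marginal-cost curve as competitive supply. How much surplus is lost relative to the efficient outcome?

Competitive equilibrium: 121.5 − 1.32Q = 84.8 + 8Q → Q* = 3.9378, P* = 116.3021.
Marginal revenue: MR = 121.5 − 2.64Q. Set MR = MC: 121.5 − 2.64Q = 84.8 + 8Q → Q_m = 3.4492.
Price P_m = 121.5 − 1.32·3.4492 = 116.9471; MC(Q_m) = 84.8 + 8·3.4492 = 112.3936.
Competitive Q* = 3.9378, so ΔQ = 0.4886; wedge = 116.9471 − 112.3936 = 4.5535.
Welfare loss = ½ × 0.4886 × 4.5535 = $1.11 thousand.

$1.11 thousand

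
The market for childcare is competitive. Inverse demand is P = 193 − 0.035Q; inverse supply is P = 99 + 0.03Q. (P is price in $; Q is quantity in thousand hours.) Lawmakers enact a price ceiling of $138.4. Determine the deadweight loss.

$573.34 thousand

Competitive equilibrium: 193 − 0.035Q = 99 + 0.03Q → Q* = 1446.1538, P* = 142.3846.
At the ceiling P = 138.4, quantity supplied = (138.4 − 99)/0.03 = 1313.3333.
Willingness to pay at Q' = 1313.3333: 193 − 0.035·1313.3333 = 147.0333.
ΔQ = 1446.1538 − 1313.3333 = 132.8205; wedge = 147.0333 − 138.4 = 8.6333.
Welfare loss = ½ × 132.8205 × 8.6333 = $573.34 thousand.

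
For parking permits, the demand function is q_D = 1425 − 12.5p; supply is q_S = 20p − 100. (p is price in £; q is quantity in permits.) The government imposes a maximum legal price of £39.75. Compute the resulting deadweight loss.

£1337.78

In inverse form: demand p = 114 − 0.08q, supply p = 5 + 0.05q.
Competitive equilibrium: 114 − 0.08q = 5 + 0.05q → q* = 838.4615, p* = 46.9231.
At the ceiling p = 39.75, quantity supplied = (39.75 − 5)/0.05 = 695.
Willingness to pay at q' = 695: 114 − 0.08·695 = 58.4.
Δq = 838.4615 − 695 = 143.4615; wedge = 58.4 − 39.75 = 18.65.
DWL = ½ × 143.4615 × 18.65 = £1337.78.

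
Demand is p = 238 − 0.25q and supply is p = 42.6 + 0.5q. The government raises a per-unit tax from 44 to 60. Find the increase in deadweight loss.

Competitive equilibrium: 238 − 0.25q = 42.6 + 0.5q → q* = 260.5333, p* = 172.8667.
For a per-unit tax t: Δq = t/0.75, so DWL = ½·t·(t/0.75) = t²/1.5.
At t = 44: DWL = 1290.667. At t = 60: DWL = 2400.
Increase = 2400 − 1290.667 = 1109.33.

1109.33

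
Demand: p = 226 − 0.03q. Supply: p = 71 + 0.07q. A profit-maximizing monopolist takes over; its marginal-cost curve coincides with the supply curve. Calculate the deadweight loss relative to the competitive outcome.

Competitive equilibrium: 226 − 0.03q = 71 + 0.07q → q* = 1550, p* = 179.5.
Marginal revenue: MR = 226 − 0.06q. Set MR = MC: 226 − 0.06q = 71 + 0.07q → q_m = 1192.30769.
Price p_m = 226 − 0.03·1192.30769 = 190.23077; MC(q_m) = 71 + 0.07·1192.30769 = 154.46154.
Competitive q* = 1550, so Δq = 357.69231; wedge = 190.23077 − 154.46154 = 35.76923.
The triangle = ½ × 357.69231 × 35.76923 = 6397.19.

6397.19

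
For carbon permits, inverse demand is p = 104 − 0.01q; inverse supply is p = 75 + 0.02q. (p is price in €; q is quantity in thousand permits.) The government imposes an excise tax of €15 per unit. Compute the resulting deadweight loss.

Competitive equilibrium: 104 − 0.01q = 75 + 0.02q → q* = 966.6667, p* = 94.3333.
With the tax, the buyer price exceeds the seller price by 15: (104 − 0.01q) − (75 + 0.02q) = 15 → q' = 466.6667.
Δq = 966.6667 − 466.6667 = 500; the wedge equals the tax, 15.
The triangle = ½ × 500 × 15 = €3750 thousand.

€3750 thousand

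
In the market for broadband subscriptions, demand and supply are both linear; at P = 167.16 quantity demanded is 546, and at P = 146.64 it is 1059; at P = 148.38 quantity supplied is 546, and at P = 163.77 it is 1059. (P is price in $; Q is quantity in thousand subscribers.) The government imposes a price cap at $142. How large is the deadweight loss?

Demand slope = (146.64 − 167.16)/(1059 − 546) = −0.04, so P = 189 − 0.04Q.
Supply slope = (163.77 − 148.38)/(1059 − 546) = 0.03, so P = 132 + 0.03Q.
Competitive equilibrium: 189 − 0.04Q = 132 + 0.03Q → Q* = 814.28571, P* = 156.42857.
At the ceiling P = 142, quantity supplied = (142 − 132)/0.03 = 333.33333.
Willingness to pay at Q' = 333.33333: 189 − 0.04·333.33333 = 175.66667.
ΔQ = 814.28571 − 333.33333 = 480.95238; wedge = 175.66667 − 142 = 33.66667.
Deadweight loss = ½ × 480.95238 × 33.66667 = $8096.03 thousand.

$8096.03 thousand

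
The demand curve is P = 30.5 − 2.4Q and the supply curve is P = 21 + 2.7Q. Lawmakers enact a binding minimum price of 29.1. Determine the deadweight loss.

4.17

Competitive equilibrium: 30.5 − 2.4Q = 21 + 2.7Q → Q* = 1.8627, P* = 26.0294.
At the floor P = 29.1, quantity demanded = (30.5 − 29.1)/2.4 = 0.5833.
Sellers' marginal cost at Q' = 0.5833: 21 + 2.7·0.5833 = 22.5749.
ΔQ = 1.8627 − 0.5833 = 1.2794; wedge = 29.1 − 22.5749 = 6.5251.
Deadweight loss = ½ × 1.2794 × 6.5251 = 4.17.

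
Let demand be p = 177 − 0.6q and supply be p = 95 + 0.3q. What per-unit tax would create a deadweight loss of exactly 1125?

45

Competitive equilibrium: 177 − 0.6q = 95 + 0.3q → q* = 91.1111, p* = 122.3333.
A tax t gives Δq = t/0.9 and wedge t, so DWL = t²/1.8.
t²/1.8 = 1125 → t² = 2025 → t = 45.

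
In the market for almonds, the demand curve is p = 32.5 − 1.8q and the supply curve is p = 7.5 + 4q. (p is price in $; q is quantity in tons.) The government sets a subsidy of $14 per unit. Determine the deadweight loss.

Competitive equilibrium: 32.5 − 1.8q = 7.5 + 4q → q* = 4.3103, p* = 24.7414.
The subsidy lowers effective supply by 14: p = 4q − 6.5.
New quantity: 32.5 − 1.8q = 4q − 6.5 → q' = 6.7241.
Overproduction Δq = 6.7241 − 4.3103 = 2.4138; wedge = subsidy = 14.
Welfare loss = ½ × 2.4138 × 14 = $16.90.

$16.90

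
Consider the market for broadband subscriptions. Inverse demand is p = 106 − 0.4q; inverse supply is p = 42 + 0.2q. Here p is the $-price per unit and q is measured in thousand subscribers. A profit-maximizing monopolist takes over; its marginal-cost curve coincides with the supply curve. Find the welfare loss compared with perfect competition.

$546.13 thousand

Competitive equilibrium: 106 − 0.4q = 42 + 0.2q → q* = 106.6667, p* = 63.3333.
Marginal revenue: MR = 106 − 0.8q. Set MR = MC: 106 − 0.8q = 42 + 0.2q → q_m = 64.
Price p_m = 106 − 0.4·64 = 80.4; MC(q_m) = 42 + 0.2·64 = 54.8.
Competitive q* = 106.6667, so Δq = 42.6667; wedge = 80.4 − 54.8 = 25.6.
Deadweight loss = ½ × 42.6667 × 25.6 = $546.13 thousand.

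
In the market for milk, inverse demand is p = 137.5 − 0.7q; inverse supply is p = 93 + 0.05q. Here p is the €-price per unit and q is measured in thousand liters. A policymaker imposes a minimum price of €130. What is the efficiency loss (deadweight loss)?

€886.43 thousand

Competitive equilibrium: 137.5 − 0.7q = 93 + 0.05q → q* = 59.3333, p* = 95.9667.
At the floor p = 130, quantity demanded = (137.5 − 130)/0.7 = 10.7143.
Sellers' marginal cost at q' = 10.7143: 93 + 0.05·10.7143 = 93.5357.
Δq = 59.3333 − 10.7143 = 48.619; wedge = 130 − 93.5357 = 36.4643.
The triangle = ½ × 48.619 × 36.4643 = €886.43 thousand.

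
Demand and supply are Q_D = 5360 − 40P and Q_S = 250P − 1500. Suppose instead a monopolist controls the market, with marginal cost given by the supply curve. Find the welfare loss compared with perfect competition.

60545.86

In inverse form: demand P = 134 − 0.025Q, supply P = 6 + 0.004Q.
Competitive equilibrium: 134 − 0.025Q = 6 + 0.004Q → Q* = 4413.7931, P* = 23.65517.
Marginal revenue: MR = 134 − 0.05Q. Set MR = MC: 134 − 0.05Q = 6 + 0.004Q → Q_m = 2370.37037.
Price P_m = 134 − 0.025·2370.37037 = 74.74074; MC(Q_m) = 6 + 0.004·2370.37037 = 15.48148.
Competitive Q* = 4413.7931, so ΔQ = 2043.42273; wedge = 74.74074 − 15.48148 = 59.25926.
DWL = ½ × 2043.42273 × 59.25926 = 60545.86.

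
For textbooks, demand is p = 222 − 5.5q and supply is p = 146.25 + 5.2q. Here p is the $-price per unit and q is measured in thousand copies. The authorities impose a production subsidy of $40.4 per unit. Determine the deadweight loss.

$76.27 thousand

Competitive equilibrium: 222 − 5.5q = 146.25 + 5.2q → q* = 7.0794, p* = 183.0631.
The subsidy lowers effective supply by 40.4: p = 105.85 + 5.2q.
New quantity: 222 − 5.5q = 105.85 + 5.2q → q' = 10.8551.
Overproduction Δq = 10.8551 − 7.0794 = 3.7757; wedge = subsidy = 40.4.
The triangle = ½ × 3.7757 × 40.4 = $76.27 thousand.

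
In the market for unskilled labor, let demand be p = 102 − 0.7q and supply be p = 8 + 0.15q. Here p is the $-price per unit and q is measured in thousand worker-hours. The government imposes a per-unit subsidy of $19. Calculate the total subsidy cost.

$2525.88 thousand

Competitive equilibrium: 102 − 0.7q = 8 + 0.15q → q* = 110.5882, p* = 24.5882.
The subsidy lowers effective supply by 19: p = 0.15q − 11.
New quantity: 102 − 0.7q = 0.15q − 11 → q' = 132.9412.
Total subsidy cost = 19 × 132.9412 = $2525.88 thousand.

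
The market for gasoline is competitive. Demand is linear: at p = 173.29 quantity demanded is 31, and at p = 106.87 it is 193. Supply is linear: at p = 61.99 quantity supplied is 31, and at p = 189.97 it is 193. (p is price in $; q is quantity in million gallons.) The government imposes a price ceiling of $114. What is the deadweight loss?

$434.64 million

Demand slope = (106.87 − 173.29)/(193 − 31) = −0.41, so p = 186 − 0.41q.
Supply slope = (189.97 − 61.99)/(193 − 31) = 0.79, so p = 37.5 + 0.79q.
Competitive equilibrium: 186 − 0.41q = 37.5 + 0.79q → q* = 123.75, p* = 135.2625.
At the ceiling p = 114, quantity supplied = (114 − 37.5)/0.79 = 96.8354.
Willingness to pay at q' = 96.8354: 186 − 0.41·96.8354 = 146.2975.
Δq = 123.75 − 96.8354 = 26.9146; wedge = 146.2975 − 114 = 32.2975.
The triangle = ½ × 26.9146 × 32.2975 = $434.64 million.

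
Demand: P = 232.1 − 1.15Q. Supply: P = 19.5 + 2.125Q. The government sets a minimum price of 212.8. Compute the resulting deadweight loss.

Competitive equilibrium: 232.1 − 1.15Q = 19.5 + 2.125Q → Q* = 64.916, P* = 157.4466.
At the floor P = 212.8, quantity demanded = (232.1 − 212.8)/1.15 = 16.7826.
Sellers' marginal cost at Q' = 16.7826: 19.5 + 2.125·16.7826 = 55.163.
ΔQ = 64.916 − 16.7826 = 48.1334; wedge = 212.8 − 55.163 = 157.637.
Deadweight loss = ½ × 48.1334 × 157.637 = 3793.80.

3793.80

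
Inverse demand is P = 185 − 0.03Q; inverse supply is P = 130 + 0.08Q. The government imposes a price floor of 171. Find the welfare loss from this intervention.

Competitive equilibrium: 185 − 0.03Q = 130 + 0.08Q → Q* = 500, P* = 170.
At the floor P = 171, quantity demanded = (185 − 171)/0.03 = 466.6667.
Sellers' marginal cost at Q' = 466.6667: 130 + 0.08·466.6667 = 167.3333.
ΔQ = 500 − 466.6667 = 33.3333; wedge = 171 − 167.3333 = 3.6667.
The triangle = ½ × 33.3333 × 3.6667 = 61.11.

61.11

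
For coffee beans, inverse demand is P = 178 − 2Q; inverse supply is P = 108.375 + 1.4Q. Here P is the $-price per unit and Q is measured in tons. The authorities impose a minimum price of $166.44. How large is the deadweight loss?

$367.25

Competitive equilibrium: 178 − 2Q = 108.375 + 1.4Q → Q* = 20.4779, P* = 137.0441.
At the floor P = 166.44, quantity demanded = (178 − 166.44)/2 = 5.78.
Sellers' marginal cost at Q' = 5.78: 108.375 + 1.4·5.78 = 116.467.
ΔQ = 20.4779 − 5.78 = 14.6979; wedge = 166.44 − 116.467 = 49.973.
Deadweight loss = ½ × 14.6979 × 49.973 = $367.25.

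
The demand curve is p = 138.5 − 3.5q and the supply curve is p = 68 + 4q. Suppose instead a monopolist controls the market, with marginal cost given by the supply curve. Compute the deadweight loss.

Competitive equilibrium: 138.5 − 3.5q = 68 + 4q → q* = 9.4, p* = 105.6.
Marginal revenue: MR = 138.5 − 7q. Set MR = MC: 138.5 − 7q = 68 + 4q → q_m = 6.4091.
Price p_m = 138.5 − 3.5·6.4091 = 116.0682; MC(q_m) = 68 + 4·6.4091 = 93.6364.
Competitive q* = 9.4, so Δq = 2.9909; wedge = 116.0682 − 93.6364 = 22.4318.
Deadweight loss = ½ × 2.9909 × 22.4318 = 33.55.

33.55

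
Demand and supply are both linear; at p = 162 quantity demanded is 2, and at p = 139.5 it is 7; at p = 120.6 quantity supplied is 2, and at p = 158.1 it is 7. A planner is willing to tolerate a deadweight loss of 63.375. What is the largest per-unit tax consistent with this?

Demand slope = (139.5 − 162)/(7 − 2) = −4.5, so p = 171 − 4.5q.
Supply slope = (158.1 − 120.6)/(7 − 2) = 7.5, so p = 105.6 + 7.5q.
Competitive equilibrium: 171 − 4.5q = 105.6 + 7.5q → q* = 5.45, p* = 146.475.
A tax t gives Δq = t/12 and wedge t, so DWL = t²/24.
t²/24 = 63.375 → t² = 1521 → t = 39.

39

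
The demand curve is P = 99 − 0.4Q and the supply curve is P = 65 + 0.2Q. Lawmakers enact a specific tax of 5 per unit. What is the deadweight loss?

Competitive equilibrium: 99 − 0.4Q = 65 + 0.2Q → Q* = 56.6667, P* = 76.3333.
With the tax, the buyer price exceeds the seller price by 5: (99 − 0.4Q) − (65 + 0.2Q) = 5 → Q' = 48.3333.
ΔQ = 56.6667 − 48.3333 = 8.3334; the wedge equals the tax, 5.
Deadweight loss = ½ × 8.3334 × 5 = 20.83.

20.83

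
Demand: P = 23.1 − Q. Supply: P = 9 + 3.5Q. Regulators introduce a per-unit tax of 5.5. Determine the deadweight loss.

3.36

Competitive equilibrium: 23.1 − Q = 9 + 3.5Q → Q* = 3.1333, P* = 19.9667.
With the tax, the buyer price exceeds the seller price by 5.5: (23.1 − Q) − (9 + 3.5Q) = 5.5 → Q' = 1.9111.
ΔQ = 3.1333 − 1.9111 = 1.2222; the wedge equals the tax, 5.5.
Welfare loss = ½ × 1.2222 × 5.5 = 3.36.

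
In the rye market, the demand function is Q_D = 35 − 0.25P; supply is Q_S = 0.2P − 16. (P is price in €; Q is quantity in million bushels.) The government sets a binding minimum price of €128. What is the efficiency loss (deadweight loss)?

In inverse form: demand P = 140 − 4Q, supply P = 80 + 5Q.
Competitive equilibrium: 140 − 4Q = 80 + 5Q → Q* = 6.6667, P* = 113.3333.
At the floor P = 128, quantity demanded = (140 − 128)/4 = 3.
Sellers' marginal cost at Q' = 3: 80 + 5·3 = 95.
ΔQ = 6.6667 − 3 = 3.6667; wedge = 128 − 95 = 33.
DWL = ½ × 3.6667 × 33 = €60.50 million.

€60.50 million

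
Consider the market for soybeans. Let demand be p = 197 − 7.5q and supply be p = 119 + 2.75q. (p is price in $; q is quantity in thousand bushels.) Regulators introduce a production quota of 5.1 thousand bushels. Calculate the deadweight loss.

Competitive equilibrium: 197 − 7.5q = 119 + 2.75q → q* = 7.6098, p* = 139.9268.
At q = 5.1: demand price = 197 − 7.5·5.1 = 158.75; supply price = 119 + 2.75·5.1 = 133.025.
Δq = 7.6098 − 5.1 = 2.5098; wedge = 158.75 − 133.025 = 25.725.
The triangle = ½ × 2.5098 × 25.725 = $32.28 thousand.

$32.28 thousand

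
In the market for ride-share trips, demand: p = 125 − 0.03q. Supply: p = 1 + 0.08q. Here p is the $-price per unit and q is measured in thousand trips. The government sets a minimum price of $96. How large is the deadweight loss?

$1418.69 thousand

Competitive equilibrium: 125 − 0.03q = 1 + 0.08q → q* = 1127.2727, p* = 91.1818.
At the floor p = 96, quantity demanded = (125 − 96)/0.03 = 966.6667.
Sellers' marginal cost at q' = 966.6667: 1 + 0.08·966.6667 = 78.3333.
Δq = 1127.2727 − 966.6667 = 160.606; wedge = 96 − 78.3333 = 17.6667.
Welfare loss = ½ × 160.606 × 17.6667 = $1418.69 thousand.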